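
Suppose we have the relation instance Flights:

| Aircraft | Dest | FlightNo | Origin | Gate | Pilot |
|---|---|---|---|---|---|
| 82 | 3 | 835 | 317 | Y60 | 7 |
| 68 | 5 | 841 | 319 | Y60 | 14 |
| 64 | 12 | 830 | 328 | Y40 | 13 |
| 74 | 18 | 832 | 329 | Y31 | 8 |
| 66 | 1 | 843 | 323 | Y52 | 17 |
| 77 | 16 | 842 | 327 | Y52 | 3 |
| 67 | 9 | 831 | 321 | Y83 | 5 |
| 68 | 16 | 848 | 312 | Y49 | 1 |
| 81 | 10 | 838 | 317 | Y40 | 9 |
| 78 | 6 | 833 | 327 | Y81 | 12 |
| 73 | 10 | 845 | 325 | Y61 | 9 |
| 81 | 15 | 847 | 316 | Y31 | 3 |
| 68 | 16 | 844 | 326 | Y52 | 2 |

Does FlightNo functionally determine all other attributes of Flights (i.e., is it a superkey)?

Yes

All 13 rows have distinct FlightNo values, so FlightNo → (all attributes) holds and FlightNo is a superkey.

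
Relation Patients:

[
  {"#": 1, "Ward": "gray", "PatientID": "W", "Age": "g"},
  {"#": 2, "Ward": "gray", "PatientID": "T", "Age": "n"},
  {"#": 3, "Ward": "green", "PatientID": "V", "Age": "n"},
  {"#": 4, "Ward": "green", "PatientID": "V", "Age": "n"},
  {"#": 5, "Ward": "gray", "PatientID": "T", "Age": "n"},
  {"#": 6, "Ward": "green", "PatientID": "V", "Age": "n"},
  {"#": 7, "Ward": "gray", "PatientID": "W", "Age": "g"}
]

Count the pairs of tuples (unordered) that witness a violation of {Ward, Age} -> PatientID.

(Ward=gray, Age=g): all 2 rows agree on PatientID — 0 pairs.
(Ward=gray, Age=n): all 2 rows agree on PatientID — 0 pairs.
(Ward=green, Age=n): all 3 rows agree on PatientID — 0 pairs.

0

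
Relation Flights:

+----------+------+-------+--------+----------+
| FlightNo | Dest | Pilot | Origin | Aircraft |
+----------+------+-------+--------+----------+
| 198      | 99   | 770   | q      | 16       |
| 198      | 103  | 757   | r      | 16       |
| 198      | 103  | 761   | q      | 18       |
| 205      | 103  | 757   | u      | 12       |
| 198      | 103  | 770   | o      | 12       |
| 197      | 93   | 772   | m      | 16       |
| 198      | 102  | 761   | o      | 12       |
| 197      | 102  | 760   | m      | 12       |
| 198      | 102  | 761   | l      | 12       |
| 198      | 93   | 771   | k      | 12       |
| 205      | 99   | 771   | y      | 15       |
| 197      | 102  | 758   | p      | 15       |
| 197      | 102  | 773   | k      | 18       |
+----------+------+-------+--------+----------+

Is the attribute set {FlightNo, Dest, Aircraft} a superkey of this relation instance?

Two distinct rows share (FlightNo=198, Dest=102, Aircraft=12), so {FlightNo, Dest, Aircraft} does not determine every attribute — not a superkey.

No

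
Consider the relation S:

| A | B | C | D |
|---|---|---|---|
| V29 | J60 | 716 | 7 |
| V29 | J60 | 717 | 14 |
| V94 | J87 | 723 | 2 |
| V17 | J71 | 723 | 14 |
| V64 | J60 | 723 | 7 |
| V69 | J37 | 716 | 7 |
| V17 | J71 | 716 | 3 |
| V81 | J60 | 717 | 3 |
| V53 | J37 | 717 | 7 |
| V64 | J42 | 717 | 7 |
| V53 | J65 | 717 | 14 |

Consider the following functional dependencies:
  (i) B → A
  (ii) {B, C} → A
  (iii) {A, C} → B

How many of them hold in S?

(i) B → A: B=J60: 4 rows → A takes values {V29, V64, V81} — violation; B=J37: 2 rows → A takes values {V69, V53} — violation — fails.
(ii) {B, C} → A: (B=J60, C=717): 2 rows → A takes values {V29, V81} — violation — fails.
(iii) {A, C} → B: (A=V53, C=717): 2 rows → B takes values {J37, J65} — violation — fails.
None of the 3 dependencies hold.

0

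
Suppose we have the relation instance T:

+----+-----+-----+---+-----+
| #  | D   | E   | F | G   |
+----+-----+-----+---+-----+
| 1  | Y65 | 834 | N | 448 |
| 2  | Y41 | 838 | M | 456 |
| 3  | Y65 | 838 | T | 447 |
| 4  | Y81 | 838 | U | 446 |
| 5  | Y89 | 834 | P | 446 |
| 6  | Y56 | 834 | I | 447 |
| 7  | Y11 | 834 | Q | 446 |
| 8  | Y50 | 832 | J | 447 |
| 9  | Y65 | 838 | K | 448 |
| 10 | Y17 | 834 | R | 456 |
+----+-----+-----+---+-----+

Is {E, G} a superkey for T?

Rows 5 and 7 have the same {E, G} value (E=834, G=446) but are distinct tuples, so {E, G} does not determine every attribute — not a superkey.

No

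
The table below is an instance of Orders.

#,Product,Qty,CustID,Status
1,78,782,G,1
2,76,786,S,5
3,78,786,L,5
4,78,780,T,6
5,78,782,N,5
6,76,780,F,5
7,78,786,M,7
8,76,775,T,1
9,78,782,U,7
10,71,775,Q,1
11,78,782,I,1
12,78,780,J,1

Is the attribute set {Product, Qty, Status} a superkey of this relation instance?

No

Rows 1 and 11 have the same {Product, Qty, Status} value (Product=78, Qty=782, Status=1) but are distinct tuples, so {Product, Qty, Status} does not determine every attribute — not a superkey.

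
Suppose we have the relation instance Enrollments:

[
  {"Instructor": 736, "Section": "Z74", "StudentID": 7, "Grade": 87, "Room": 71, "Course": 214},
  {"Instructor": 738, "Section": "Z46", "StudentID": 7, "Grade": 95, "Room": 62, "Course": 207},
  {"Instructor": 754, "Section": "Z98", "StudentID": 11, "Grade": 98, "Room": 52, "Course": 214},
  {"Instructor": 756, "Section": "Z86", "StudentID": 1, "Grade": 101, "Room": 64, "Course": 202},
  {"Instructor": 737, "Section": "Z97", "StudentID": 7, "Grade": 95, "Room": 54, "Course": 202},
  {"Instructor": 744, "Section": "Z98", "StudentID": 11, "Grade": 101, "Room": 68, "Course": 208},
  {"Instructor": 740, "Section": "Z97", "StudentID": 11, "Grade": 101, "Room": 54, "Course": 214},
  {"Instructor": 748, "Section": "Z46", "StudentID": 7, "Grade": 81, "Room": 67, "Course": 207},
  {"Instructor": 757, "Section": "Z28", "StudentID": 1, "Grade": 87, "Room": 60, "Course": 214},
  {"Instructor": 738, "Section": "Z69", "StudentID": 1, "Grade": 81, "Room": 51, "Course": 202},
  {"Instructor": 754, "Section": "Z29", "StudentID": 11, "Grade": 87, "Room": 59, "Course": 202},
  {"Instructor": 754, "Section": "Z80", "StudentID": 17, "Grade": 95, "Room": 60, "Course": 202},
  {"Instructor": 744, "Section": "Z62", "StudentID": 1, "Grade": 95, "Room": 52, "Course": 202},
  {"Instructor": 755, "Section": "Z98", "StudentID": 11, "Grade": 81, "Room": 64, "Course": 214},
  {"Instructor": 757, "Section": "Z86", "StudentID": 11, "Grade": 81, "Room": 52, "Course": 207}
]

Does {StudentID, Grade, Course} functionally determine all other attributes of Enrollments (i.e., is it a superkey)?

Yes

All 15 rows have distinct {StudentID, Grade, Course} values, so {StudentID, Grade, Course} → (all attributes) holds and {StudentID, Grade, Course} is a superkey.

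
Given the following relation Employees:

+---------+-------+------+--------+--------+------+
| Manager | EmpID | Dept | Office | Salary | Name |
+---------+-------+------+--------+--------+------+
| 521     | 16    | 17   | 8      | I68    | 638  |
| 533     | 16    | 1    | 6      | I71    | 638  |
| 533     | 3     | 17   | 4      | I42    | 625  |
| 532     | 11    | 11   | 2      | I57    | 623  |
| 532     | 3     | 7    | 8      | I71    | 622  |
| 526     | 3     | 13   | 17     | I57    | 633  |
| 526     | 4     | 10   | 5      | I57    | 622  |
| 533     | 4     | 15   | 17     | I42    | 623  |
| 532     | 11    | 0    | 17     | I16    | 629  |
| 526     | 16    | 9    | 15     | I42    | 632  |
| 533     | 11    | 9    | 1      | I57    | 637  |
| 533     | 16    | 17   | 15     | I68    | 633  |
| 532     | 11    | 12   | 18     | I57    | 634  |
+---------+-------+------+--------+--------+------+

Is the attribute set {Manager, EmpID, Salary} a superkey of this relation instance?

Two distinct rows share (Manager=532, EmpID=11, Salary=I57), so {Manager, EmpID, Salary} does not determine every attribute — not a superkey.

No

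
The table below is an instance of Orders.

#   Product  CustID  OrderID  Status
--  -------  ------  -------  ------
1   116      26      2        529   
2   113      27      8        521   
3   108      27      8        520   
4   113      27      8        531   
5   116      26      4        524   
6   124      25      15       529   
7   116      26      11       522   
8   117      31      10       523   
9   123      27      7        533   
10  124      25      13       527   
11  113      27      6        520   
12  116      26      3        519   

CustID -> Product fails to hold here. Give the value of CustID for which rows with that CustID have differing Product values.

CustID=26: rows 1, 5, 7, 12 → Product = 116, 116, 116, 116 ✓
CustID=27: rows 2, 3, 4, 9, 11 → Product takes values {113, 108, 123} — violation
CustID=25: rows 6, 10 → Product = 124, 124 ✓
CustID=31: row 8 → Product = 117 ✓
The only CustID value with inconsistent Product is CustID=27.

27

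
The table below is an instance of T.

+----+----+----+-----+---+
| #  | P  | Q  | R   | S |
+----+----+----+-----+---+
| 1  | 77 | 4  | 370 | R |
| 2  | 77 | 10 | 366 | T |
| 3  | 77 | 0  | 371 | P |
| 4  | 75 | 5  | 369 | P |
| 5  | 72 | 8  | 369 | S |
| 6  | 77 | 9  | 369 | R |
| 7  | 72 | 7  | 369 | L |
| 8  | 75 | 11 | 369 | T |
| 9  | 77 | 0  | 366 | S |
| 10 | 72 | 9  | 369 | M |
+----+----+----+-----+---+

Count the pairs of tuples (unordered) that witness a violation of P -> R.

P=77: violating pairs (1,2), (1,3), (1,6), (1,9), (2,3), (2,6), (3,6), (3,9), (6,9) — 9 pairs.
P=75: all 2 rows agree on R — 0 pairs.
P=72: all 3 rows agree on R — 0 pairs.

9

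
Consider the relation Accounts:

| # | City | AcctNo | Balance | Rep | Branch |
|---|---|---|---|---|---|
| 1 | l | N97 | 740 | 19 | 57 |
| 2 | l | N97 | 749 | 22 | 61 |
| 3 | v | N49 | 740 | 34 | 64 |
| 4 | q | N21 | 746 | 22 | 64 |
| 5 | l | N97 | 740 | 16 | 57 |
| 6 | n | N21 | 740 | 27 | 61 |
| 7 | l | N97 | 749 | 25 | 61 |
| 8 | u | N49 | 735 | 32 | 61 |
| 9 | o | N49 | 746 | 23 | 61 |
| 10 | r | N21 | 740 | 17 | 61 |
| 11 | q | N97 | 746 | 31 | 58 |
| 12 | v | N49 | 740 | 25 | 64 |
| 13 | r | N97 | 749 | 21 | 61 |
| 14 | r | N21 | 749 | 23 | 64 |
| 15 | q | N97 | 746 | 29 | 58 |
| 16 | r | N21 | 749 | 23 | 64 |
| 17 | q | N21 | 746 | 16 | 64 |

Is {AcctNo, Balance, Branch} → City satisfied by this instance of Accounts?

No

(AcctNo=N97, Balance=740, Branch=57): rows 1, 5 → City = l, l ✓
(AcctNo=N97, Balance=749, Branch=61): rows 2, 7, 13 → City takes values {l, r} — violation
(AcctNo=N49, Balance=740, Branch=64): rows 3, 12 → City = v, v ✓
(AcctNo=N21, Balance=746, Branch=64): rows 4, 17 → City = q, q ✓
(AcctNo=N21, Balance=740, Branch=61): rows 6, 10 → City takes values {n, r} — violation
(AcctNo=N49, Balance=735, Branch=61): row 8 → City = u ✓
(AcctNo=N49, Balance=746, Branch=61): row 9 → City = o ✓
(AcctNo=N97, Balance=746, Branch=58): rows 11, 15 → City = q, q ✓
(AcctNo=N21, Balance=749, Branch=64): rows 14, 16 → City = r, r ✓
Two rows agree on {AcctNo, Balance, Branch} but differ on City, so {AcctNo, Balance, Branch} → City does not hold.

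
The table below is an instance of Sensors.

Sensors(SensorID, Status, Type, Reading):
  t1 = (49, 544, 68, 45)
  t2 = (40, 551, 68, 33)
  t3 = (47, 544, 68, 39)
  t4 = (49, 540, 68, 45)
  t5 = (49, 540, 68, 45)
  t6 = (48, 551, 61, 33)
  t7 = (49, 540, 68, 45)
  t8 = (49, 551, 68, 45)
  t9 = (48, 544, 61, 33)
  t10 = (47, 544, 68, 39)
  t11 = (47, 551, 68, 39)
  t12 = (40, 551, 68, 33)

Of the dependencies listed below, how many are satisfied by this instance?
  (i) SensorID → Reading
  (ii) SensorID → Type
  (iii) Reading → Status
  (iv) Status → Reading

(i) SensorID → Reading: every LHS value maps to a single RHS value — holds.
(ii) SensorID → Type: every LHS value maps to a single RHS value — holds.
(iii) Reading → Status: Reading=45: rows 1, 4, 5, 7, 8 → Status takes values {544, 540, 551} — violation; Reading=33: rows 2, 6, 9, 12 → Status takes values {551, 544} — violation; Reading=39: rows 3, 10, 11 → Status takes values {544, 551} — violation — fails.
(iv) Status → Reading: Status=544: rows 1, 3, 9, 10 → Reading takes values {45, 39, 33} — violation; Status=551: rows 2, 6, 8, 11, 12 → Reading takes values {33, 45, 39} — violation — fails.
2 of the 4 dependencies hold.

2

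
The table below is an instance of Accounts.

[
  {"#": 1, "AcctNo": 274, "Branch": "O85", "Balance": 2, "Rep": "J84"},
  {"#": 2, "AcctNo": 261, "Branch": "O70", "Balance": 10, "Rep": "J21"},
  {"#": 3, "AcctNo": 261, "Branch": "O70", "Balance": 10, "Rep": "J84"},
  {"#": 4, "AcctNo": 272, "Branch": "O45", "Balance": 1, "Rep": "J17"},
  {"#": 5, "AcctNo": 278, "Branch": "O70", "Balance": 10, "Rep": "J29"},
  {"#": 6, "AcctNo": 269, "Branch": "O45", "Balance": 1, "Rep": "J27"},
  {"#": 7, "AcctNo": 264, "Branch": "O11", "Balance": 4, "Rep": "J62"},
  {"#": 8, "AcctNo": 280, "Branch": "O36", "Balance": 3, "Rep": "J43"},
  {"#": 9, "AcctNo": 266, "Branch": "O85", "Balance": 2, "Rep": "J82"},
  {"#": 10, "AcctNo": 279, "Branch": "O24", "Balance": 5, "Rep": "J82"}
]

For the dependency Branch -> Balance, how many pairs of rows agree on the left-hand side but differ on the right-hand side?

0

Branch=O85: all 2 rows agree on Balance — 0 pairs.
Branch=O70: all 3 rows agree on Balance — 0 pairs.
Branch=O45: all 2 rows agree on Balance — 0 pairs.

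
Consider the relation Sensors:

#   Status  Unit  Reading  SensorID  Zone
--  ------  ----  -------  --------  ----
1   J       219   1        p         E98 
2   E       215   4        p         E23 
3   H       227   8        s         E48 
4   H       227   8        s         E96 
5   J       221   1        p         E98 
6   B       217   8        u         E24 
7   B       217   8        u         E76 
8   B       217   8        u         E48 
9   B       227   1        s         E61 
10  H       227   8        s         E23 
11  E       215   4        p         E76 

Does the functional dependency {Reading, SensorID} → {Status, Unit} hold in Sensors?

No

(Reading=1, SensorID=p): rows 1, 5 → {Status,Unit} takes values {(J, 219), (J, 221)} — violation
(Reading=4, SensorID=p): rows 2, 11 → {Status,Unit} = (E, 215), (E, 215) ✓
(Reading=8, SensorID=s): rows 3, 4, 10 → {Status,Unit} = (H, 227), (H, 227), (H, 227) ✓
(Reading=8, SensorID=u): rows 6, 7, 8 → {Status,Unit} = (B, 217), (B, 217), (B, 217) ✓
(Reading=1, SensorID=s): row 9 → {Status,Unit} = (B, 227) ✓
Two rows agree on {Reading, SensorID} but differ on {Status, Unit}, so {Reading, SensorID} → {Status, Unit} does not hold.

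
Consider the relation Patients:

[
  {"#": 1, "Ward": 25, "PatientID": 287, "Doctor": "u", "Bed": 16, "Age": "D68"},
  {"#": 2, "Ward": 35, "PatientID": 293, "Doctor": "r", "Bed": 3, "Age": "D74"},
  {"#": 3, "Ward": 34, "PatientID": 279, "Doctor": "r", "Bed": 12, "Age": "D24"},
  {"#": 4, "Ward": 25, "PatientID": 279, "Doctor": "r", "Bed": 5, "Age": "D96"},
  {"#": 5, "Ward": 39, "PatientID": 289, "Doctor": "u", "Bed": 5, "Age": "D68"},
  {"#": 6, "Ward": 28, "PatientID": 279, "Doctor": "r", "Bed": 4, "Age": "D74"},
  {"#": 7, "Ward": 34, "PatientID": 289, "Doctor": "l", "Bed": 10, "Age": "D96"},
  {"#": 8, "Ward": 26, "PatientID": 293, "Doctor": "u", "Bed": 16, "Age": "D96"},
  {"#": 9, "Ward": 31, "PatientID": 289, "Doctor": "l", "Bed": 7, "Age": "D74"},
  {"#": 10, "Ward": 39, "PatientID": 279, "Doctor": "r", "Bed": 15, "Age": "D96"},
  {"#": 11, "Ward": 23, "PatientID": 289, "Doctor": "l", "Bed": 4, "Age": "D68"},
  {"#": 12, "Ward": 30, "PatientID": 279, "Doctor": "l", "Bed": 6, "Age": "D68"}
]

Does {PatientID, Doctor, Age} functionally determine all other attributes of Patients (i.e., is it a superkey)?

No

Rows 4 and 10 have the same {PatientID, Doctor, Age} value (PatientID=279, Doctor=r, Age=D96) but are distinct tuples, so {PatientID, Doctor, Age} does not determine every attribute — not a superkey.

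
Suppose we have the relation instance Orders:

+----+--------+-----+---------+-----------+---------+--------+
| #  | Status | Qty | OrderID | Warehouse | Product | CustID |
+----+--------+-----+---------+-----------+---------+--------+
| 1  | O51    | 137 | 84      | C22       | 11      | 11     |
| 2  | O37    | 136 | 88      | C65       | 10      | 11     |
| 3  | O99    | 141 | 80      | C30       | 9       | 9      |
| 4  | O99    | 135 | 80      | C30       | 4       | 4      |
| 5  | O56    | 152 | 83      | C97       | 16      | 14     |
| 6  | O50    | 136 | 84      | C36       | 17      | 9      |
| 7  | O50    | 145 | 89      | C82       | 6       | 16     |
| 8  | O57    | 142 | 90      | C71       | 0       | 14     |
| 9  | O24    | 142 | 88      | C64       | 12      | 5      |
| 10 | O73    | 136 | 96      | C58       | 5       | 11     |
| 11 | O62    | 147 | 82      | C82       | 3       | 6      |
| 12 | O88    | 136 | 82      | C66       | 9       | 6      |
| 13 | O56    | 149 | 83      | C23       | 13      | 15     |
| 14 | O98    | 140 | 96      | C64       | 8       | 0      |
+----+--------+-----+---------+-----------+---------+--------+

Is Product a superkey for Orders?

No

Rows 3 and 12 have the same Product value Product=9 but are distinct tuples, so Product does not determine every attribute — not a superkey.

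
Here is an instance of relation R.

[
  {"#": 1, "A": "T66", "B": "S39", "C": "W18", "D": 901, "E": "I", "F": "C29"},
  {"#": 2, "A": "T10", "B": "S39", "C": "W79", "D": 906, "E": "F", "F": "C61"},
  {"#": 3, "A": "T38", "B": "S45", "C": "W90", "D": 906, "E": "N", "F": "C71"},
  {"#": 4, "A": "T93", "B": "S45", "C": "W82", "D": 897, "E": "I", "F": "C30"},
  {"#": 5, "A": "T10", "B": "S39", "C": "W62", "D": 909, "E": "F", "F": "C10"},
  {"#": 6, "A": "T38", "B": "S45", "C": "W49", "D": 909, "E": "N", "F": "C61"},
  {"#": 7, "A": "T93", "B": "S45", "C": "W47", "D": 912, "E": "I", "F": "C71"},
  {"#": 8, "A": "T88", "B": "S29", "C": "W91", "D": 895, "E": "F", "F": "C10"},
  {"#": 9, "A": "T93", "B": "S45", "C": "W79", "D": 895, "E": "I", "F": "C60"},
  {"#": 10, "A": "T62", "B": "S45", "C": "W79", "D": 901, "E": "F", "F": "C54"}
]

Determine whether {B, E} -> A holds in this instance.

(B=S39, E=I): row 1 → A = T66 ✓
(B=S39, E=F): rows 2, 5 → A = T10, T10 ✓
(B=S45, E=N): rows 3, 6 → A = T38, T38 ✓
(B=S45, E=I): rows 4, 7, 9 → A = T93, T93, T93 ✓
(B=S29, E=F): row 8 → A = T88 ✓
(B=S45, E=F): row 10 → A = T62 ✓
Every {B, E} value is associated with a single A value, so {B, E} -> A holds.

Yes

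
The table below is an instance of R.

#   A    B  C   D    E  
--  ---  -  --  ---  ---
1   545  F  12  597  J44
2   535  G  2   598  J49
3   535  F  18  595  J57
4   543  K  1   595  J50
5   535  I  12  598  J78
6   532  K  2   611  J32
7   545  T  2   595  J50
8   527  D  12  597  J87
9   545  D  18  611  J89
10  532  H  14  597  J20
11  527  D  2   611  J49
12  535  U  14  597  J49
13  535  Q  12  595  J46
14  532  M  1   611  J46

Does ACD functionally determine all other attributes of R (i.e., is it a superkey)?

All 14 rows have distinct ACD values, so ACD → (all attributes) holds and ACD is a superkey.

Yes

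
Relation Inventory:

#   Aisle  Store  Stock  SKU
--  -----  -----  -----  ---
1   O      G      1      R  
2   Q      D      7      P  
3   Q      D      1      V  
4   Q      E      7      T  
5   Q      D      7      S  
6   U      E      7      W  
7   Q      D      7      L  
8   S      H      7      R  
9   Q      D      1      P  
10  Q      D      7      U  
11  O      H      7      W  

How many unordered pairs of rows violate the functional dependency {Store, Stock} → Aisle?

(Store=D, Stock=7): all 4 rows agree on Aisle — 0 pairs.
(Store=D, Stock=1): all 2 rows agree on Aisle — 0 pairs.
(Store=E, Stock=7): violating pairs (4,6) — 1 pair.
(Store=H, Stock=7): violating pairs (8,11) — 1 pair.

2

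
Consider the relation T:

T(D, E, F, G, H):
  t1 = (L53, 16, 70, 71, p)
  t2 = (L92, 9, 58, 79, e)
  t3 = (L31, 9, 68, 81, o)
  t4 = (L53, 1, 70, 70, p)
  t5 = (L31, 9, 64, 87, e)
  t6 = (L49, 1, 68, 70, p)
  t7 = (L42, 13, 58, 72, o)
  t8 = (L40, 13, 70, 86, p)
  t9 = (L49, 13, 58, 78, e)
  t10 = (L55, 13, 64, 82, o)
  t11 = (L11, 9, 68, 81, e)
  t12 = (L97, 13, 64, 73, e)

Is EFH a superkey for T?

All 12 rows have distinct EFH values, so EFH → (all attributes) holds and EFH is a superkey.

Yes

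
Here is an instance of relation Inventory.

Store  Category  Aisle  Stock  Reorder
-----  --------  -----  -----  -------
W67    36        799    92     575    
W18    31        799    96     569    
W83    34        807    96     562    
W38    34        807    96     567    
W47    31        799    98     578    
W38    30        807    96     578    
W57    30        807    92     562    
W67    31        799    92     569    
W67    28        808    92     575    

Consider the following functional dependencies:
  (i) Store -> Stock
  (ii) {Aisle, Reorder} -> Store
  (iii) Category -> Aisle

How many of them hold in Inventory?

(i) Store -> Stock: every LHS value maps to a single RHS value — holds.
(ii) {Aisle, Reorder} -> Store: (Aisle=799, Reorder=569): 2 rows → Store takes values {W18, W67} — violation; (Aisle=807, Reorder=562): 2 rows → Store takes values {W83, W57} — violation — fails.
(iii) Category -> Aisle: every LHS value maps to a single RHS value — holds.
2 of the 3 dependencies hold.

2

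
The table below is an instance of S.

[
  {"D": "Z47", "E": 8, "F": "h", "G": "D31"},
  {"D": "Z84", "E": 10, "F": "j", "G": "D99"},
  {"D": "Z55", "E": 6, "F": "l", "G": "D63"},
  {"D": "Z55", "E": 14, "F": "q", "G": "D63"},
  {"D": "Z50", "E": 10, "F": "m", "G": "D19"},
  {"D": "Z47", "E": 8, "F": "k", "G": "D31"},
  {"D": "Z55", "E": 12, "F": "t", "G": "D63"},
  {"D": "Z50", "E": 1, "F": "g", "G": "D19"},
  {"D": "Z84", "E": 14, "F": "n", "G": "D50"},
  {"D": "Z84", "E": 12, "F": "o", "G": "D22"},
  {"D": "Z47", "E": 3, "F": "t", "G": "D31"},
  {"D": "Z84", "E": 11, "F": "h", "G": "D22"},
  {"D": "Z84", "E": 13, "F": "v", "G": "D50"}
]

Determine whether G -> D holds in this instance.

G=D31: 3 rows → D = Z47, Z47, Z47 ✓
G=D99: 1 row → D = Z84 ✓
G=D63: 3 rows → D = Z55, Z55, Z55 ✓
G=D19: 2 rows → D = Z50, Z50 ✓
G=D50: 2 rows → D = Z84, Z84 ✓
G=D22: 2 rows → D = Z84, Z84 ✓
Every G value is associated with a single D value, so G -> D holds.

Yes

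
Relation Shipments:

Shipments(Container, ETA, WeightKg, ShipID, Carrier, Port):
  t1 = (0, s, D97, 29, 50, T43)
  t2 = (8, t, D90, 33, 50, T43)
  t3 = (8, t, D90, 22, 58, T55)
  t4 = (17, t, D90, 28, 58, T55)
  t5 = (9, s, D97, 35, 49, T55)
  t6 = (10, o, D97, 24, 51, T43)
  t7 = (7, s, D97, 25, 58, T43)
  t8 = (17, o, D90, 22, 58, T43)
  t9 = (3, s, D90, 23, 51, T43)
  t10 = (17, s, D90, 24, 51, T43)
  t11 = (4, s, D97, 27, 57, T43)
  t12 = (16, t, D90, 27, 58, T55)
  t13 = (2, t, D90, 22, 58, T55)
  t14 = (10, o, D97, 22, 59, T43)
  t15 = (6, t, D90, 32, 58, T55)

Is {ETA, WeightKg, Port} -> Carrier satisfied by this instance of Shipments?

(ETA=s, WeightKg=D97, Port=T43): rows 1, 7, 11 → Carrier takes values {50, 58, 57} — violation
(ETA=t, WeightKg=D90, Port=T43): row 2 → Carrier = 50 ✓
(ETA=t, WeightKg=D90, Port=T55): rows 3, 4, 12, 13, 15 → Carrier = 58, 58, 58, 58, 58 ✓
(ETA=s, WeightKg=D97, Port=T55): row 5 → Carrier = 49 ✓
(ETA=o, WeightKg=D97, Port=T43): rows 6, 14 → Carrier takes values {51, 59} — violation
(ETA=o, WeightKg=D90, Port=T43): row 8 → Carrier = 58 ✓
(ETA=s, WeightKg=D90, Port=T43): rows 9, 10 → Carrier = 51, 51 ✓
Two rows agree on {ETA, WeightKg, Port} but differ on Carrier, so {ETA, WeightKg, Port} -> Carrier does not hold.

No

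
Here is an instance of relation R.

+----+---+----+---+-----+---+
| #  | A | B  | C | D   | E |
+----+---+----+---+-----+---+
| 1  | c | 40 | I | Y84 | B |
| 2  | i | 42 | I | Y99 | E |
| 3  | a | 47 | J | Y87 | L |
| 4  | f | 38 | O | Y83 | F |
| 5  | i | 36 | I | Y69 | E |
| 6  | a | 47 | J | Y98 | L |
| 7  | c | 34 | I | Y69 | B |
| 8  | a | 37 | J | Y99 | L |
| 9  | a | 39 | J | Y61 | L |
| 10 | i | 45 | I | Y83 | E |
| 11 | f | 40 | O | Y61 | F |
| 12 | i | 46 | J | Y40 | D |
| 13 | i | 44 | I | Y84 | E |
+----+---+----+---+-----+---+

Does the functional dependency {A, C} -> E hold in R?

(A=c, C=I): rows 1, 7 → E = B, B ✓
(A=i, C=I): rows 2, 5, 10, 13 → E = E, E, E, E ✓
(A=a, C=J): rows 3, 6, 8, 9 → E = L, L, L, L ✓
(A=f, C=O): rows 4, 11 → E = F, F ✓
(A=i, C=J): row 12 → E = D ✓
Every {A, C} value is associated with a single E value, so {A, C} -> E holds.

Yes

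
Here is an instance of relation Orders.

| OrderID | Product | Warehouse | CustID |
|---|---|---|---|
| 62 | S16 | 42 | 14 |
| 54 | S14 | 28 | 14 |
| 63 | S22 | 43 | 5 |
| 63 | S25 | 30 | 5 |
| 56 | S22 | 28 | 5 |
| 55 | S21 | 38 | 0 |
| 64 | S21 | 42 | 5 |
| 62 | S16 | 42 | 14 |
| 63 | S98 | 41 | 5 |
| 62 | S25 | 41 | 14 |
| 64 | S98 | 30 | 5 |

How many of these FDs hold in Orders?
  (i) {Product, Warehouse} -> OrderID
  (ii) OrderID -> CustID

2

(i) {Product, Warehouse} -> OrderID: every LHS value maps to a single RHS value — holds.
(ii) OrderID -> CustID: every LHS value maps to a single RHS value — holds.
2 of the 2 dependencies hold.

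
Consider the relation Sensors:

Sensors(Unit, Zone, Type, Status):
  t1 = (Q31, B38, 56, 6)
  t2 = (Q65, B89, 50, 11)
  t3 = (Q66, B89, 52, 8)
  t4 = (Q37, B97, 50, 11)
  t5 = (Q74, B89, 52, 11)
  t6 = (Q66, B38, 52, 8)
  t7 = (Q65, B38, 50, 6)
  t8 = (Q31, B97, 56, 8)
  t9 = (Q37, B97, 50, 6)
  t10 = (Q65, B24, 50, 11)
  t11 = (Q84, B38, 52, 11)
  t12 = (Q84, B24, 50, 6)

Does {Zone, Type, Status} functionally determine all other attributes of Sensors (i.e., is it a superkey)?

Yes

All 12 rows have distinct {Zone, Type, Status} values, so {Zone, Type, Status} → (all attributes) holds and {Zone, Type, Status} is a superkey.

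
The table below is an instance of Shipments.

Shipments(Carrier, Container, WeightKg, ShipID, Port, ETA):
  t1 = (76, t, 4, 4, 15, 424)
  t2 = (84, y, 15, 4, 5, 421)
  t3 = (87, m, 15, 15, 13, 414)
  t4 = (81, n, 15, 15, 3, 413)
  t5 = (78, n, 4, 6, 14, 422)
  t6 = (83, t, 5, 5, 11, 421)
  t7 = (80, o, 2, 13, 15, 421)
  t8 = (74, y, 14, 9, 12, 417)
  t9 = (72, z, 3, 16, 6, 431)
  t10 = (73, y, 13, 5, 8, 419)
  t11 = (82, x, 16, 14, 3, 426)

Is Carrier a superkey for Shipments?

All 11 rows have distinct Carrier values, so Carrier → (all attributes) holds and Carrier is a superkey.

Yes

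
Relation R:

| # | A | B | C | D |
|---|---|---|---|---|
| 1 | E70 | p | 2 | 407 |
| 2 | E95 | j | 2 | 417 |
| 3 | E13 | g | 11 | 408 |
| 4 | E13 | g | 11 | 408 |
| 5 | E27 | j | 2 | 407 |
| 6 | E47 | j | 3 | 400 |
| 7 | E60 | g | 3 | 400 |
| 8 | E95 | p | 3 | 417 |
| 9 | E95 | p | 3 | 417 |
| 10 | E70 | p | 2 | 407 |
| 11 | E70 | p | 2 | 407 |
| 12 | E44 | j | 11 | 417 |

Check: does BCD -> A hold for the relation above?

Yes

(B=p, C=2, D=407): rows 1, 10, 11 → A = E70, E70, E70 ✓
(B=j, C=2, D=417): row 2 → A = E95 ✓
(B=g, C=11, D=408): rows 3, 4 → A = E13, E13 ✓
(B=j, C=2, D=407): row 5 → A = E27 ✓
(B=j, C=3, D=400): row 6 → A = E47 ✓
(B=g, C=3, D=400): row 7 → A = E60 ✓
(B=p, C=3, D=417): rows 8, 9 → A = E95, E95 ✓
(B=j, C=11, D=417): row 12 → A = E44 ✓
Every BCD value is associated with a single A value, so BCD -> A holds.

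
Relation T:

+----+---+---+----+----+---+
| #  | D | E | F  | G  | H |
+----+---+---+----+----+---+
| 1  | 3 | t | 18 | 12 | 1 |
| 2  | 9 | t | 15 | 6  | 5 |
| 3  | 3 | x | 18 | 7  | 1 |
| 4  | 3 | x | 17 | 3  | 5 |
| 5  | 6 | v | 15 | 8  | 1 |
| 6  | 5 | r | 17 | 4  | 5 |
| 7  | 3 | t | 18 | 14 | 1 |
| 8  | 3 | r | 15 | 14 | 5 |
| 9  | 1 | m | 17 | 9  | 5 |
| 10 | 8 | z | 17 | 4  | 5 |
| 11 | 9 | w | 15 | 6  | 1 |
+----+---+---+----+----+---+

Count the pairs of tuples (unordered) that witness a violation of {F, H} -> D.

8

(F=18, H=1): all 3 rows agree on D — 0 pairs.
(F=15, H=5): violating pairs (2,8) — 1 pair.
(F=17, H=5): violating pairs (4,6), (4,9), (4,10), (6,9), (6,10), (9,10) — 6 pairs.
(F=15, H=1): violating pairs (5,11) — 1 pair.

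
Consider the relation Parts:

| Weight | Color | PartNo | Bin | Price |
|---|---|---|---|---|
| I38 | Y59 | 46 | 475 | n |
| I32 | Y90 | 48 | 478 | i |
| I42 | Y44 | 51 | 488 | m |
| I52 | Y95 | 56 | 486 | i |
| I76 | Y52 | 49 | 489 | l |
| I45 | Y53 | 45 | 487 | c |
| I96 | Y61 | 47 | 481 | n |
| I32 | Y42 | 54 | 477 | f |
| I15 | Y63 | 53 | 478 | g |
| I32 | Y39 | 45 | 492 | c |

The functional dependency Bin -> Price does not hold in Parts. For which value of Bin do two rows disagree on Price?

478

Bin=475: 1 row → Price = n ✓
Bin=478: 2 rows → Price takes values {i, g} — violation
Bin=488: 1 row → Price = m ✓
Bin=486: 1 row → Price = i ✓
Bin=489: 1 row → Price = l ✓
Bin=487: 1 row → Price = c ✓
Bin=481: 1 row → Price = n ✓
Bin=477: 1 row → Price = f ✓
Bin=492: 1 row → Price = c ✓
The only Bin value with inconsistent Price is Bin=478.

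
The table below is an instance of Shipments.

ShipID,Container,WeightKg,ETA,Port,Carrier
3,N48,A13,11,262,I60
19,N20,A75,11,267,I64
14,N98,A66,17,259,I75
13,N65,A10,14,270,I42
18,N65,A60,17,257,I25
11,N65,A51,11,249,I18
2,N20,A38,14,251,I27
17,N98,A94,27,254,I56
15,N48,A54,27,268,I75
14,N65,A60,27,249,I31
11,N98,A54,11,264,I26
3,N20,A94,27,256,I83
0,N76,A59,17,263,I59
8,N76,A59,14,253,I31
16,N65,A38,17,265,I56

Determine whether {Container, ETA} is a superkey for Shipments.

No

Two distinct rows share (Container=N65, ETA=17), so {Container, ETA} does not determine every attribute — not a superkey.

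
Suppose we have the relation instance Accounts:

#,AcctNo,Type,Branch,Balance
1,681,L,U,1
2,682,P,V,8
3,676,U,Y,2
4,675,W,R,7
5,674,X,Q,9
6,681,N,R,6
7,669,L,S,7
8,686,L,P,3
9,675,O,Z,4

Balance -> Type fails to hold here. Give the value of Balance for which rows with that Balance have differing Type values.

7

Balance=1: row 1 → Type = L ✓
Balance=8: row 2 → Type = P ✓
Balance=2: row 3 → Type = U ✓
Balance=7: rows 4, 7 → Type takes values {W, L} — violation
Balance=9: row 5 → Type = X ✓
Balance=6: row 6 → Type = N ✓
Balance=3: row 8 → Type = L ✓
Balance=4: row 9 → Type = O ✓
The only Balance value with inconsistent Type is Balance=7.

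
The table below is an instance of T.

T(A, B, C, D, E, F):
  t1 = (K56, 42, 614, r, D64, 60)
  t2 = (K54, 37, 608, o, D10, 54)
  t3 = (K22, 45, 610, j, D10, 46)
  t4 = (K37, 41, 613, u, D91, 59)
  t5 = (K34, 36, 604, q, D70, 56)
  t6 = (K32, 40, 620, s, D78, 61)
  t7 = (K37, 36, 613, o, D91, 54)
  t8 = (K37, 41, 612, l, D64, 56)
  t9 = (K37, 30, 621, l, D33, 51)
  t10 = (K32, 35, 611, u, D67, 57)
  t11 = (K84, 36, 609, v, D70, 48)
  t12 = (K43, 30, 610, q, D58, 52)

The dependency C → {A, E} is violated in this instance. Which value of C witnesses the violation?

610

C=614: row 1 → {A,E} = (K56, D64) ✓
C=608: row 2 → {A,E} = (K54, D10) ✓
C=610: rows 3, 12 → {A,E} takes values {(K22, D10), (K43, D58)} — violation
C=613: rows 4, 7 → {A,E} = (K37, D91), (K37, D91) ✓
C=604: row 5 → {A,E} = (K34, D70) ✓
C=620: row 6 → {A,E} = (K32, D78) ✓
C=612: row 8 → {A,E} = (K37, D64) ✓
C=621: row 9 → {A,E} = (K37, D33) ✓
C=611: row 10 → {A,E} = (K32, D67) ✓
C=609: row 11 → {A,E} = (K84, D70) ✓
The only C value with inconsistent RHS is C=610.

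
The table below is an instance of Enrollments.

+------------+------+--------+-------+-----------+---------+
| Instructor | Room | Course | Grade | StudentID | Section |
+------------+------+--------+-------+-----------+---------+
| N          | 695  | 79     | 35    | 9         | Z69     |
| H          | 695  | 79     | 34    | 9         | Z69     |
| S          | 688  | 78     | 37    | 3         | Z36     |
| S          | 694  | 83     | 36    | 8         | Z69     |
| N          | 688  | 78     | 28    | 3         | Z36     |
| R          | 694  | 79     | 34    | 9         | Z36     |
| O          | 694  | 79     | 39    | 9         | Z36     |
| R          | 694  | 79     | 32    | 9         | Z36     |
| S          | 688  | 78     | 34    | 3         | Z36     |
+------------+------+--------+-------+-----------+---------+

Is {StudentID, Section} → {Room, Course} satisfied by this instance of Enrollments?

Yes

(StudentID=9, Section=Z69): 2 rows → {Room,Course} = (695, 79), (695, 79) ✓
(StudentID=3, Section=Z36): 3 rows → {Room,Course} = (688, 78), (688, 78), (688, 78) ✓
(StudentID=8, Section=Z69): 1 row → {Room,Course} = (694, 83) ✓
(StudentID=9, Section=Z36): 3 rows → {Room,Course} = (694, 79), (694, 79), (694, 79) ✓
Every {StudentID, Section} value is associated with a single {Room, Course} value, so {StudentID, Section} → {Room, Course} holds.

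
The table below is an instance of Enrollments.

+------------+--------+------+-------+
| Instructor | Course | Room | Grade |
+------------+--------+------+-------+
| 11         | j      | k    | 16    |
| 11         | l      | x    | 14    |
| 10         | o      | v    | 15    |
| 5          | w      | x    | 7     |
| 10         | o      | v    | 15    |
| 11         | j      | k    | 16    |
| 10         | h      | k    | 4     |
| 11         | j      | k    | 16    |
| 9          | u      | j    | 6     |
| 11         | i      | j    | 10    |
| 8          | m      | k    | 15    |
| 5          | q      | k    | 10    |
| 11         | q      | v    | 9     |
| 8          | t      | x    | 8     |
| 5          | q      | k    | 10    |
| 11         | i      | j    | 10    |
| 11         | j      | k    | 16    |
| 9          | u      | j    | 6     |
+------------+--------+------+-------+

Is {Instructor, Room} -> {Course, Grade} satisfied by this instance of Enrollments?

Yes

(Instructor=11, Room=k): 4 rows → {Course,Grade} = (j, 16), (j, 16), (j, 16), (j, 16) ✓
(Instructor=11, Room=x): 1 row → {Course,Grade} = (l, 14) ✓
(Instructor=10, Room=v): 2 rows → {Course,Grade} = (o, 15), (o, 15) ✓
(Instructor=5, Room=x): 1 row → {Course,Grade} = (w, 7) ✓
(Instructor=10, Room=k): 1 row → {Course,Grade} = (h, 4) ✓
(Instructor=9, Room=j): 2 rows → {Course,Grade} = (u, 6), (u, 6) ✓
(Instructor=11, Room=j): 2 rows → {Course,Grade} = (i, 10), (i, 10) ✓
(Instructor=8, Room=k): 1 row → {Course,Grade} = (m, 15) ✓
(Instructor=5, Room=k): 2 rows → {Course,Grade} = (q, 10), (q, 10) ✓
(Instructor=11, Room=v): 1 row → {Course,Grade} = (q, 9) ✓
(Instructor=8, Room=x): 1 row → {Course,Grade} = (t, 8) ✓
Every {Instructor, Room} value is associated with a single {Course, Grade} value, so {Instructor, Room} -> {Course, Grade} holds.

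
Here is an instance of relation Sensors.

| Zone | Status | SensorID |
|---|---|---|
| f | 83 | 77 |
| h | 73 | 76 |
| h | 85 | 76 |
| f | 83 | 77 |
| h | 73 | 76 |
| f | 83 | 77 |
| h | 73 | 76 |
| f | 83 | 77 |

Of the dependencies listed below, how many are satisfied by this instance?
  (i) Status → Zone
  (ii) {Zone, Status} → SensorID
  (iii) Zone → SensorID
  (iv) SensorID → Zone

(i) Status → Zone: every LHS value maps to a single RHS value — holds.
(ii) {Zone, Status} → SensorID: every LHS value maps to a single RHS value — holds.
(iii) Zone → SensorID: every LHS value maps to a single RHS value — holds.
(iv) SensorID → Zone: every LHS value maps to a single RHS value — holds.
4 of the 4 dependencies hold.

4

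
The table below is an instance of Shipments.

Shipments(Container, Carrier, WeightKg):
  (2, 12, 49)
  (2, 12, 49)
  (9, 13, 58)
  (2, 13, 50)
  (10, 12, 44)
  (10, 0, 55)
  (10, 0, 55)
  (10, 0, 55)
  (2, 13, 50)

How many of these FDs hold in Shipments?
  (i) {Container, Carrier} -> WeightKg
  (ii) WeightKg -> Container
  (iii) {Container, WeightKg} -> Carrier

(i) {Container, Carrier} -> WeightKg: every LHS value maps to a single RHS value — holds.
(ii) WeightKg -> Container: every LHS value maps to a single RHS value — holds.
(iii) {Container, WeightKg} -> Carrier: every LHS value maps to a single RHS value — holds.
3 of the 3 dependencies hold.

3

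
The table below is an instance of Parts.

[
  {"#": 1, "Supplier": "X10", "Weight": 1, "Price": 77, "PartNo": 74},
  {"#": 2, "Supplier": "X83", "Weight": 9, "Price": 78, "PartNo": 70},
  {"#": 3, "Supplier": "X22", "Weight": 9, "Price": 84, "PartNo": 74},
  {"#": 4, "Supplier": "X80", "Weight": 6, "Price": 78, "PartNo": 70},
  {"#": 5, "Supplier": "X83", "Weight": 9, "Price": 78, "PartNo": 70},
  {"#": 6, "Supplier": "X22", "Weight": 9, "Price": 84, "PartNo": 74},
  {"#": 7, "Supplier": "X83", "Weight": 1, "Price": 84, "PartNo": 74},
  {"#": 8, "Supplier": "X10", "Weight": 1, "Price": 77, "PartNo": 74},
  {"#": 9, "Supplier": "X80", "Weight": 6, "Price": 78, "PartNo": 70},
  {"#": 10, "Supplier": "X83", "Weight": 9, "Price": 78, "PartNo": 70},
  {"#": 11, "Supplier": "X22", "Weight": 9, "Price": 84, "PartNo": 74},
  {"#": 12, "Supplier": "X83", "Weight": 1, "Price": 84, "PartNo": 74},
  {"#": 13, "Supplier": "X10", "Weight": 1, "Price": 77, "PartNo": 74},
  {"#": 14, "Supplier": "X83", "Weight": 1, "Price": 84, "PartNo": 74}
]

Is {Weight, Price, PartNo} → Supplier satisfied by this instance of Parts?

Yes

(Weight=1, Price=77, PartNo=74): rows 1, 8, 13 → Supplier = X10, X10, X10 ✓
(Weight=9, Price=78, PartNo=70): rows 2, 5, 10 → Supplier = X83, X83, X83 ✓
(Weight=9, Price=84, PartNo=74): rows 3, 6, 11 → Supplier = X22, X22, X22 ✓
(Weight=6, Price=78, PartNo=70): rows 4, 9 → Supplier = X80, X80 ✓
(Weight=1, Price=84, PartNo=74): rows 7, 12, 14 → Supplier = X83, X83, X83 ✓
Every {Weight, Price, PartNo} value is associated with a single Supplier value, so {Weight, Price, PartNo} → Supplier holds.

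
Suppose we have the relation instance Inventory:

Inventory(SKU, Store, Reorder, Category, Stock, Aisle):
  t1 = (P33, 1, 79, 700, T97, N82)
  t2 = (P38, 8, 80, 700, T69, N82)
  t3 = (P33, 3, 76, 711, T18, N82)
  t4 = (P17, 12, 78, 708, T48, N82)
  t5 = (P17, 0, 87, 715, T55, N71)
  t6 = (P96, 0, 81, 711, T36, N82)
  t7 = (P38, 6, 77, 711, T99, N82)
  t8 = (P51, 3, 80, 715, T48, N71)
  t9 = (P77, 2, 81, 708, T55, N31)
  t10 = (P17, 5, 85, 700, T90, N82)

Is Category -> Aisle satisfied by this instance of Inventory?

No

Category=700: rows 1, 2, 10 → Aisle = N82, N82, N82 ✓
Category=711: rows 3, 6, 7 → Aisle = N82, N82, N82 ✓
Category=708: rows 4, 9 → Aisle takes values {N82, N31} — violation
Category=715: rows 5, 8 → Aisle = N71, N71 ✓
Two rows agree on Category but differ on Aisle, so Category -> Aisle does not hold.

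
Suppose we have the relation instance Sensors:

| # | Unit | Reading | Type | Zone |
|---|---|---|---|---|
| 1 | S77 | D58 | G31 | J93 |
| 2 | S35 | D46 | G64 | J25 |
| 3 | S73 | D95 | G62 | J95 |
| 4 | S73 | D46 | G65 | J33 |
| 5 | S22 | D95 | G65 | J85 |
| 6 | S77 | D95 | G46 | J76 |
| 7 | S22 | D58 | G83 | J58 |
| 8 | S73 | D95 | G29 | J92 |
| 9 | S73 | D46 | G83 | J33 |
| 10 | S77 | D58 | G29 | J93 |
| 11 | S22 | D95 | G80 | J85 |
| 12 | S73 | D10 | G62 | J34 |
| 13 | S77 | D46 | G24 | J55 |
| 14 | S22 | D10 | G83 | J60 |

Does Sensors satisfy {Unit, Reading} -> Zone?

No

(Unit=S77, Reading=D58): rows 1, 10 → Zone = J93, J93 ✓
(Unit=S35, Reading=D46): row 2 → Zone = J25 ✓
(Unit=S73, Reading=D95): rows 3, 8 → Zone takes values {J95, J92} — violation
(Unit=S73, Reading=D46): rows 4, 9 → Zone = J33, J33 ✓
(Unit=S22, Reading=D95): rows 5, 11 → Zone = J85, J85 ✓
(Unit=S77, Reading=D95): row 6 → Zone = J76 ✓
(Unit=S22, Reading=D58): row 7 → Zone = J58 ✓
(Unit=S73, Reading=D10): row 12 → Zone = J34 ✓
(Unit=S77, Reading=D46): row 13 → Zone = J55 ✓
(Unit=S22, Reading=D10): row 14 → Zone = J60 ✓
Two rows agree on {Unit, Reading} but differ on Zone, so {Unit, Reading} -> Zone does not hold.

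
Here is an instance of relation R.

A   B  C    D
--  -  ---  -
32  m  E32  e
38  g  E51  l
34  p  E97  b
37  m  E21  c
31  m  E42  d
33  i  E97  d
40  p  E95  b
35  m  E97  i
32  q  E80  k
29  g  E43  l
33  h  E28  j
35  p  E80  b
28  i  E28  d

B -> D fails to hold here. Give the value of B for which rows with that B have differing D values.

m

B=m: 4 rows → D takes values {e, c, d, i} — violation
B=g: 2 rows → D = l, l ✓
B=p: 3 rows → D = b, b, b ✓
B=i: 2 rows → D = d, d ✓
B=q: 1 row → D = k ✓
B=h: 1 row → D = j ✓
The only B value with inconsistent D is B=m.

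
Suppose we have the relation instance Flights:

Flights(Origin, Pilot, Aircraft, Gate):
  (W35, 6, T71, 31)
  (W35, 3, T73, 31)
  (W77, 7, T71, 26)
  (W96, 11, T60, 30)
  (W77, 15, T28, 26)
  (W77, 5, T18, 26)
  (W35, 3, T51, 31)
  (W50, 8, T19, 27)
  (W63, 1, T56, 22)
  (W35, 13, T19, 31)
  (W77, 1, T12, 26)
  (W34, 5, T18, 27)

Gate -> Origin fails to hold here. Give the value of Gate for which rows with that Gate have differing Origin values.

Gate=31: 4 rows → Origin = W35, W35, W35, W35 ✓
Gate=26: 4 rows → Origin = W77, W77, W77, W77 ✓
Gate=30: 1 row → Origin = W96 ✓
Gate=27: 2 rows → Origin takes values {W50, W34} — violation
Gate=22: 1 row → Origin = W63 ✓
The only Gate value with inconsistent Origin is Gate=27.

27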